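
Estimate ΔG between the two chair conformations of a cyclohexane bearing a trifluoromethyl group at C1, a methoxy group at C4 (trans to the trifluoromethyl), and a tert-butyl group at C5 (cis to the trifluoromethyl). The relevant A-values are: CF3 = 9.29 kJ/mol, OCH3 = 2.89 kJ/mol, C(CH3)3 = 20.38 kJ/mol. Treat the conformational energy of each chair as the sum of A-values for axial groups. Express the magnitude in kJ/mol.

32.56 kJ/mol

Chair I (trifluoromethyl axial, methoxy axial, tert-butyl axial): E = 32.56 kJ/mol.
Chair II (trifluoromethyl equatorial, methoxy equatorial, tert-butyl equatorial): E = 0.00 kJ/mol.
ΔE = 32.56 − 0.00 = 32.56 kJ/mol; chair II is more stable.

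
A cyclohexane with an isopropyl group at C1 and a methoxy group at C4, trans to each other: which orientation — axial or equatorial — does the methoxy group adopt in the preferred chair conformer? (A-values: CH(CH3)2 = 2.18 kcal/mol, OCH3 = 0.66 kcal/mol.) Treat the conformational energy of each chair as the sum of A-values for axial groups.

equatorial

C1 and C4 have opposite parity, so for the trans isomer the two substituents are e,e in one chair and a,a in the other.
Chair I (isopropyl axial, methoxy axial): E = 2.84 kcal/mol.
Chair II (isopropyl equatorial, methoxy equatorial): E = 0.00 kcal/mol.
Chair II is the more stable (lower-energy) conformer, and in that chair the methoxy group is equatorial.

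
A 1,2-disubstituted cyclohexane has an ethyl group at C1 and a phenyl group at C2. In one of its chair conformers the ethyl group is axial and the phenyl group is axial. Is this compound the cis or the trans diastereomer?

C1 and C2 have opposite parity, so their axial bonds point in opposite directions.
With opposite-parity carbons, two substituents on the same face are one axial and one equatorial; opposite faces give both axial or both equatorial.
Here the groups are axial/axial → opposite face → trans.

trans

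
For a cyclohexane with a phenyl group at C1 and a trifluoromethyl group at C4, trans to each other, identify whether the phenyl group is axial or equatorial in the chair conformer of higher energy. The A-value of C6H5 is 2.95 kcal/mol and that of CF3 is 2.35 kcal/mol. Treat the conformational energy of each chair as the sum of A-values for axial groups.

C1 and C4 have opposite parity, so for the trans isomer the two substituents are e,e in one chair and a,a in the other.
Chair I (phenyl axial, trifluoromethyl axial): E = 5.30 kcal/mol.
Chair II (phenyl equatorial, trifluoromethyl equatorial): E = 0.00 kcal/mol.
Chair I is the less stable (higher-energy) conformer, and in that chair the phenyl group is axial.

axial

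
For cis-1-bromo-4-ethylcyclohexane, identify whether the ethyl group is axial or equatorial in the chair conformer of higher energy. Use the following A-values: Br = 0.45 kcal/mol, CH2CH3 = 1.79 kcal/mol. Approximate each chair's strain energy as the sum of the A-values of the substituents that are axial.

C1 and C4 have opposite parity, so for the cis isomer the two substituents are one axial and one equatorial in each chair.
Chair I (bromo axial, ethyl equatorial): E = 0.45 kcal/mol.
Chair II (bromo equatorial, ethyl axial): E = 1.79 kcal/mol.
Chair II is the less stable (higher-energy) conformer, and in that chair the ethyl group is axial.

axial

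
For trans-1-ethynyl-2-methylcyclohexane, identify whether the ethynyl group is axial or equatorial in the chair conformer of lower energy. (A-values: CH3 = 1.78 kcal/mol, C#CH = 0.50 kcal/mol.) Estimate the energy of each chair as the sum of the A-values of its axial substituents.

C1 and C2 have opposite parity, so for the trans isomer the two substituents are e,e in one chair and a,a in the other.
Chair I (methyl axial, ethynyl axial): E = 2.28 kcal/mol.
Chair II (methyl equatorial, ethynyl equatorial): E = 0.00 kcal/mol.
Chair II is the more stable (lower-energy) conformer, and in that chair the ethynyl group is equatorial.

equatorial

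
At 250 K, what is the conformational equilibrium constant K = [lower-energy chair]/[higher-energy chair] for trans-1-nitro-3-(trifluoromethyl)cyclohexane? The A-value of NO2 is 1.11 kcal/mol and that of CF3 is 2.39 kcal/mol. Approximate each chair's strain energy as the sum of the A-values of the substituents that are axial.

C1 and C3 have the same parity, so for the trans isomer the two substituents are one axial and one equatorial in each chair.
Chair I (nitro axial, trifluoromethyl equatorial): E = 1.11 kcal/mol; chair II (nitro equatorial, trifluoromethyl axial): E = 2.39 kcal/mol.
ΔG = 1.28 kcal/mol between the two chairs.
K = exp(ΔG/RT) with R = 1.987×10⁻³ kcal mol⁻¹ K⁻¹ and T = 250 K gives K ≈ 13.2.

K ≈ 13.2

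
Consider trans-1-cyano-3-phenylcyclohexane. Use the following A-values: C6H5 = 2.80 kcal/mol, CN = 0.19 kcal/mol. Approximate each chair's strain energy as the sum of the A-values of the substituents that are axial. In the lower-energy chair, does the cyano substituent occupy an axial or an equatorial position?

C1 and C3 have the same parity, so for the trans isomer the two substituents are one axial and one equatorial in each chair.
Chair I (phenyl axial, cyano equatorial): E = 2.80 kcal/mol.
Chair II (phenyl equatorial, cyano axial): E = 0.19 kcal/mol.
Chair II is the more stable (lower-energy) conformer, and in that chair the cyano group is axial.

axial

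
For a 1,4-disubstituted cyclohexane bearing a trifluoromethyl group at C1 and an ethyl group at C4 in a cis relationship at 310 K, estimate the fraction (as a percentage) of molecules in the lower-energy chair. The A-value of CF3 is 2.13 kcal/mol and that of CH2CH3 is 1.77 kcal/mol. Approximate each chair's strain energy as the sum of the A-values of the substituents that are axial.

C1 and C4 have opposite parity, so for the cis isomer the two substituents are one axial and one equatorial in each chair.
Chair I (trifluoromethyl axial, ethyl equatorial): E = 2.13 kcal/mol; chair II (trifluoromethyl equatorial, ethyl axial): E = 1.77 kcal/mol.
ΔG = 0.36 kcal/mol between the two chairs.
K = exp(ΔG/RT) with R = 1.987×10⁻³ kcal mol⁻¹ K⁻¹ and T = 310 K gives K ≈ 1.79.
Fraction in the lower-energy chair = K/(K+1) = 64.2%.

64.2%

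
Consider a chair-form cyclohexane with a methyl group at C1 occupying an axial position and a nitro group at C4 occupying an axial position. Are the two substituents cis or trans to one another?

C1 and C4 have opposite parity, so their axial bonds point in opposite directions.
With opposite-parity carbons, two substituents on the same face are one axial and one equatorial; opposite faces give both axial or both equatorial.
Here the groups are axial/axial → opposite face → trans.

trans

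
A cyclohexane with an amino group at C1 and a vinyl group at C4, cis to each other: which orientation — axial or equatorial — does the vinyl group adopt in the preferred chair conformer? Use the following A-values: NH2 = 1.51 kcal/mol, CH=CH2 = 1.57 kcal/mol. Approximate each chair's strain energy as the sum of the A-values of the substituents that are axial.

equatorial

C1 and C4 have opposite parity, so for the cis isomer the two substituents are one axial and one equatorial in each chair.
Chair I (amino axial, vinyl equatorial): E = 1.51 kcal/mol.
Chair II (amino equatorial, vinyl axial): E = 1.57 kcal/mol.
Chair I is the more stable (lower-energy) conformer, and in that chair the vinyl group is equatorial.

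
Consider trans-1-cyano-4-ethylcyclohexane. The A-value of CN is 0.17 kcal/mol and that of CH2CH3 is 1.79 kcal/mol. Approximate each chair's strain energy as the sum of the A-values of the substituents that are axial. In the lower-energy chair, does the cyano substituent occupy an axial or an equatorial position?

C1 and C4 have opposite parity, so for the trans isomer the two substituents are e,e in one chair and a,a in the other.
Chair I (cyano axial, ethyl axial): E = 1.96 kcal/mol.
Chair II (cyano equatorial, ethyl equatorial): E = 0.00 kcal/mol.
Chair II is the more stable (lower-energy) conformer, and in that chair the cyano group is equatorial.

equatorial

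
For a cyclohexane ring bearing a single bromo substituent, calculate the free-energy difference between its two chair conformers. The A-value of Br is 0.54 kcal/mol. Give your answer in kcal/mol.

0.54 kcal/mol

A monosubstituted cyclohexane has one chair with the bromo group axial (E = A = 0.54 kcal/mol) and one with it equatorial (E = 0).
ΔE = 0.54 − 0 = 0.54 kcal/mol.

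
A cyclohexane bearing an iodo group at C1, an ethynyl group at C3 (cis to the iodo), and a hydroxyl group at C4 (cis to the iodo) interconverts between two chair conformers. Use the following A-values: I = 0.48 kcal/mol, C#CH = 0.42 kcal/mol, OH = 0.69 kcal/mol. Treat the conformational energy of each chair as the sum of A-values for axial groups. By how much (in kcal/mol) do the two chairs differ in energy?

Chair I (iodo axial, ethynyl axial, hydroxyl equatorial): E = 0.90 kcal/mol.
Chair II (iodo equatorial, ethynyl equatorial, hydroxyl axial): E = 0.69 kcal/mol.
ΔE = 0.90 − 0.69 = 0.21 kcal/mol; chair II is more stable.

0.21 kcal/mol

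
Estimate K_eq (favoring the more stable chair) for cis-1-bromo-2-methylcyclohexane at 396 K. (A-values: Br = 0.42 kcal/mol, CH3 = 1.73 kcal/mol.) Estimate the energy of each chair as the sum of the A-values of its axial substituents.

K ≈ 5.28

C1 and C2 have opposite parity, so for the cis isomer the two substituents are one axial and one equatorial in each chair.
Chair I (bromo axial, methyl equatorial): E = 0.42 kcal/mol; chair II (bromo equatorial, methyl axial): E = 1.73 kcal/mol.
ΔG = 1.31 kcal/mol between the two chairs.
K = exp(ΔG/RT) with R = 1.987×10⁻³ kcal mol⁻¹ K⁻¹ and T = 396 K gives K ≈ 5.28.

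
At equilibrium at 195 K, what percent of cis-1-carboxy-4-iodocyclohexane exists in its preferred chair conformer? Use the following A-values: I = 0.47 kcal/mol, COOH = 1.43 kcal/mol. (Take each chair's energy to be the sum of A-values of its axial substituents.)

92.3%

C1 and C4 have opposite parity, so for the cis isomer the two substituents are one axial and one equatorial in each chair.
Chair I (iodo axial, carboxyl equatorial): E = 0.47 kcal/mol; chair II (iodo equatorial, carboxyl axial): E = 1.43 kcal/mol.
ΔG = 0.96 kcal/mol between the two chairs.
K = exp(ΔG/RT) with R = 1.987×10⁻³ kcal mol⁻¹ K⁻¹ and T = 195 K gives K ≈ 11.9.
Fraction in the lower-energy chair = K/(K+1) = 92.3%.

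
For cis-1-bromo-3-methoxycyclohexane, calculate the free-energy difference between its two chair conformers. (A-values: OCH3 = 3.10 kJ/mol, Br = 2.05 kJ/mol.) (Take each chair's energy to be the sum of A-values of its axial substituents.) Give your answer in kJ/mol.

C1 and C3 have the same parity, so for the cis isomer the two substituents are e,e in one chair and a,a in the other.
Chair I (methoxy axial, bromo axial): E = 5.15 kJ/mol.
Chair II (methoxy equatorial, bromo equatorial): E = 0.00 kJ/mol.
ΔE = 5.15 − 0.00 = 5.15 kJ/mol; chair II is more stable.

5.15 kJ/mol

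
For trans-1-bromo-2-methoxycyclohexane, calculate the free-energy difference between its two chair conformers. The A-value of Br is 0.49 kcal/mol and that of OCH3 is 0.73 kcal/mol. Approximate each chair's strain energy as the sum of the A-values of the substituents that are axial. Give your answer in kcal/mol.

1.22 kcal/mol

C1 and C2 have opposite parity, so for the trans isomer the two substituents are e,e in one chair and a,a in the other.
Chair I (bromo axial, methoxy axial): E = 1.22 kcal/mol.
Chair II (bromo equatorial, methoxy equatorial): E = 0.00 kcal/mol.
ΔE = 1.22 − 0.00 = 1.22 kcal/mol; chair II is more stable.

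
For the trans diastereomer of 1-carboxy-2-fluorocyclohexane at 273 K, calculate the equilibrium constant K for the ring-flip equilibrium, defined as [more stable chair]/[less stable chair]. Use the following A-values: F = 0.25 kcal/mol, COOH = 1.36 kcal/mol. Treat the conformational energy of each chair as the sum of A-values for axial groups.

C1 and C2 have opposite parity, so for the trans isomer the two substituents are e,e in one chair and a,a in the other.
Chair I (fluoro axial, carboxyl axial): E = 1.61 kcal/mol; chair II (fluoro equatorial, carboxyl equatorial): E = 0.00 kcal/mol.
ΔG = 1.61 kcal/mol between the two chairs.
K = exp(ΔG/RT) with R = 1.987×10⁻³ kcal mol⁻¹ K⁻¹ and T = 273 K gives K ≈ 19.5.

K ≈ 19.5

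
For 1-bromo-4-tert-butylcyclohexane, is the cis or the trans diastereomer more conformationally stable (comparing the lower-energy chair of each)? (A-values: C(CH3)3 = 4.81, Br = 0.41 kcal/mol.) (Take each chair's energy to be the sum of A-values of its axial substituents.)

trans

At 1,4 positions (parity opposite): cis → (a,e or e,a); trans → (e,e or a,a).
Best chair for cis: E = 0.41 kcal/mol; best chair for trans: E = 0.00 kcal/mol.
The trans isomer is lower by 0.41 kcal/mol.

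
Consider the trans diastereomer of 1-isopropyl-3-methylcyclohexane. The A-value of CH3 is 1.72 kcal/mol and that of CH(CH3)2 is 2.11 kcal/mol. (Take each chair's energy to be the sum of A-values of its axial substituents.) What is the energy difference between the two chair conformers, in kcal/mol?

C1 and C3 have the same parity, so for the trans isomer the two substituents are one axial and one equatorial in each chair.
Chair I (methyl axial, isopropyl equatorial): E = 1.72 kcal/mol.
Chair II (methyl equatorial, isopropyl axial): E = 2.11 kcal/mol.
ΔE = 2.11 − 1.72 = 0.39 kcal/mol; chair I is more stable.

0.39 kcal/mol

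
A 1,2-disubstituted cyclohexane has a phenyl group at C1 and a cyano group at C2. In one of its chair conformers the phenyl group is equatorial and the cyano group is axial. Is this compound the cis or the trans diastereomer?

C1 and C2 have opposite parity, so their axial bonds point in opposite directions.
With opposite-parity carbons, two substituents on the same face are one axial and one equatorial; opposite faces give both axial or both equatorial.
Here the groups are equatorial/axial → same face → cis.

cis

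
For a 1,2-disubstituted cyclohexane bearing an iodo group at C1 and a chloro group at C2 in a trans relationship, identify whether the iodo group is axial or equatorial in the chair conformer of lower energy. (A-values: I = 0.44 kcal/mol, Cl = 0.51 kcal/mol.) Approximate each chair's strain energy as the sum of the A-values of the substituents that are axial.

C1 and C2 have opposite parity, so for the trans isomer the two substituents are e,e in one chair and a,a in the other.
Chair I (iodo axial, chloro axial): E = 0.95 kcal/mol.
Chair II (iodo equatorial, chloro equatorial): E = 0.00 kcal/mol.
Chair II is the more stable (lower-energy) conformer, and in that chair the iodo group is equatorial.

equatorial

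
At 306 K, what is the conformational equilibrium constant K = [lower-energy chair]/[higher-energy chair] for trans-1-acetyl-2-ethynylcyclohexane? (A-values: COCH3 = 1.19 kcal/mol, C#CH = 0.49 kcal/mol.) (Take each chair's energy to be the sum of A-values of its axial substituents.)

K ≈ 15.8

C1 and C2 have opposite parity, so for the trans isomer the two substituents are e,e in one chair and a,a in the other.
Chair I (acetyl axial, ethynyl axial): E = 1.68 kcal/mol; chair II (acetyl equatorial, ethynyl equatorial): E = 0.00 kcal/mol.
ΔG = 1.68 kcal/mol between the two chairs.
K = exp(ΔG/RT) with R = 1.987×10⁻³ kcal mol⁻¹ K⁻¹ and T = 306 K gives K ≈ 15.8.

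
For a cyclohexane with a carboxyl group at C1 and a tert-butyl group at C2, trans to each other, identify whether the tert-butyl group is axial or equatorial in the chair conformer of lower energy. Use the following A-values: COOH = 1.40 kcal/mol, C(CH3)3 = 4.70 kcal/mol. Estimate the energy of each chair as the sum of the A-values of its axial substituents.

equatorial

C1 and C2 have opposite parity, so for the trans isomer the two substituents are e,e in one chair and a,a in the other.
Chair I (carboxyl axial, tert-butyl axial): E = 6.10 kcal/mol.
Chair II (carboxyl equatorial, tert-butyl equatorial): E = 0.00 kcal/mol.
Chair II is the more stable (lower-energy) conformer, and in that chair the tert-butyl group is equatorial.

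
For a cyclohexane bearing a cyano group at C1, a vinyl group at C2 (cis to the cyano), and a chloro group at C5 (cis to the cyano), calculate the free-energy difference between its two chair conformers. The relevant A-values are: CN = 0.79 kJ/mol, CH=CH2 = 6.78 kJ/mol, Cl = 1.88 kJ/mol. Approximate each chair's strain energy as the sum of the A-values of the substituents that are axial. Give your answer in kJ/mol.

4.11 kJ/mol

Chair I (cyano axial, vinyl equatorial, chloro axial): E = 2.67 kJ/mol.
Chair II (cyano equatorial, vinyl axial, chloro equatorial): E = 6.78 kJ/mol.
ΔE = 6.78 − 2.67 = 4.11 kJ/mol; chair I is more stable.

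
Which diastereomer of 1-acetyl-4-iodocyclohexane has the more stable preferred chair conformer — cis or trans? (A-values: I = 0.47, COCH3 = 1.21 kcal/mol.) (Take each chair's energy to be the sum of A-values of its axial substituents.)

trans

At 1,4 positions (parity opposite): cis → (a,e or e,a); trans → (e,e or a,a).
Best chair for cis: E = 0.47 kcal/mol; best chair for trans: E = 0.00 kcal/mol.
The trans isomer is lower by 0.47 kcal/mol.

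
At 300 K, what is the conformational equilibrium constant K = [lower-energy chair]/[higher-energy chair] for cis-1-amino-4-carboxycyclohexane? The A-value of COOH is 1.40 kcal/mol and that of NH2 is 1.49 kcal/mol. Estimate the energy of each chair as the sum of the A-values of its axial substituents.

C1 and C4 have opposite parity, so for the cis isomer the two substituents are one axial and one equatorial in each chair.
Chair I (carboxyl axial, amino equatorial): E = 1.40 kcal/mol; chair II (carboxyl equatorial, amino axial): E = 1.49 kcal/mol.
ΔG = 0.09 kcal/mol between the two chairs.
K = exp(ΔG/RT) with R = 1.987×10⁻³ kcal mol⁻¹ K⁻¹ and T = 300 K gives K ≈ 1.16.

K ≈ 1.16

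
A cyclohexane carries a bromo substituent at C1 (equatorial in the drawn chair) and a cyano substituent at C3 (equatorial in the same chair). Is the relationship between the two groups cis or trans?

cis

C1 and C3 have the same parity, so their axial bonds point in the same direction.
With same-parity carbons, two substituents on the same face are both axial or both equatorial; opposite faces give one of each.
Here the groups are equatorial/equatorial → same face → cis.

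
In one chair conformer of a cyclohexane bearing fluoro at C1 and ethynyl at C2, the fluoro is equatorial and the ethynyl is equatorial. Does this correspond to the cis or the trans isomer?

trans

C1 and C2 have opposite parity, so their axial bonds point in opposite directions.
With opposite-parity carbons, two substituents on the same face are one axial and one equatorial; opposite faces give both axial or both equatorial.
Here the groups are equatorial/equatorial → opposite face → trans.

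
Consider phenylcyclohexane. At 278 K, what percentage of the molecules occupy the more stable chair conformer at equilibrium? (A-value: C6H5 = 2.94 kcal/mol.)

99.5%

One chair has the phenyl group axial (E = 2.94 kcal/mol) and the other has it equatorial (E = 0).
ΔG = 2.94 kcal/mol between the two chairs.
K = exp(ΔG/RT) with R = 1.987×10⁻³ kcal mol⁻¹ K⁻¹ and T = 278 K gives K ≈ 205.
Fraction in the lower-energy chair = K/(K+1) = 99.5%.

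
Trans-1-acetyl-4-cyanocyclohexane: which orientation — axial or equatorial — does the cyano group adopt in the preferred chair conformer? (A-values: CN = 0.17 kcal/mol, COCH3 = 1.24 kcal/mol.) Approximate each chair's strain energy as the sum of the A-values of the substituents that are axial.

C1 and C4 have opposite parity, so for the trans isomer the two substituents are e,e in one chair and a,a in the other.
Chair I (cyano axial, acetyl axial): E = 1.41 kcal/mol.
Chair II (cyano equatorial, acetyl equatorial): E = 0.00 kcal/mol.
Chair II is the more stable (lower-energy) conformer, and in that chair the cyano group is equatorial.

equatorial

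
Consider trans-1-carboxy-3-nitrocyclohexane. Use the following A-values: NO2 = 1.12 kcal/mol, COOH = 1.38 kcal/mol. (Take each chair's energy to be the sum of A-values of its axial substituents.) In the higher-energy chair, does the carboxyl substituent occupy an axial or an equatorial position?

axial

C1 and C3 have the same parity, so for the trans isomer the two substituents are one axial and one equatorial in each chair.
Chair I (nitro axial, carboxyl equatorial): E = 1.12 kcal/mol.
Chair II (nitro equatorial, carboxyl axial): E = 1.38 kcal/mol.
Chair II is the less stable (higher-energy) conformer, and in that chair the carboxyl group is axial.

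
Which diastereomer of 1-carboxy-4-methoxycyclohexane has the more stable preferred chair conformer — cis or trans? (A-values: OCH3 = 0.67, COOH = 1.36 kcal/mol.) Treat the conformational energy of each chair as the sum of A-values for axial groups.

trans

At 1,4 positions (parity opposite): cis → (a,e or e,a); trans → (e,e or a,a).
Best chair for cis: E = 0.67 kcal/mol; best chair for trans: E = 0.00 kcal/mol.
The trans isomer is lower by 0.67 kcal/mol.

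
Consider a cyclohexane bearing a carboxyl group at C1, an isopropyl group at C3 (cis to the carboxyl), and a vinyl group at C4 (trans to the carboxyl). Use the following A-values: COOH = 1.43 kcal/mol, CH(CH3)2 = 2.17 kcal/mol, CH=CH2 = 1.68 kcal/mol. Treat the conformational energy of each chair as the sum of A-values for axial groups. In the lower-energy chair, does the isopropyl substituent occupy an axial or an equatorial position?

equatorial

Chair I (carboxyl axial, isopropyl axial, vinyl axial): E = 5.28 kcal/mol.
Chair II (carboxyl equatorial, isopropyl equatorial, vinyl equatorial): E = 0.00 kcal/mol.
Chair II is the more stable (lower-energy) conformer, and in that chair the isopropyl group is equatorial.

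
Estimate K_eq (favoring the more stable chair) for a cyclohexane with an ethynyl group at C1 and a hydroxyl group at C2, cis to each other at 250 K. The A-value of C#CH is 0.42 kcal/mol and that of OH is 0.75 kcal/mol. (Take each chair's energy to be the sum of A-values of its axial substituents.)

K ≈ 1.94

C1 and C2 have opposite parity, so for the cis isomer the two substituents are one axial and one equatorial in each chair.
Chair I (ethynyl axial, hydroxyl equatorial): E = 0.42 kcal/mol; chair II (ethynyl equatorial, hydroxyl axial): E = 0.75 kcal/mol.
ΔG = 0.33 kcal/mol between the two chairs.
K = exp(ΔG/RT) with R = 1.987×10⁻³ kcal mol⁻¹ K⁻¹ and T = 250 K gives K ≈ 1.94.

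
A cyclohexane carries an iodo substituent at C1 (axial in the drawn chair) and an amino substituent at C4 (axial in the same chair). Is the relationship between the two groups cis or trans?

C1 and C4 have opposite parity, so their axial bonds point in opposite directions.
With opposite-parity carbons, two substituents on the same face are one axial and one equatorial; opposite faces give both axial or both equatorial.
Here the groups are axial/axial → opposite face → trans.

trans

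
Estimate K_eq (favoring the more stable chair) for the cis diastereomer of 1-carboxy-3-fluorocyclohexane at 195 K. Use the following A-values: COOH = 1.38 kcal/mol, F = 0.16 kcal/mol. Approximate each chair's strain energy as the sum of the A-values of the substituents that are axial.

C1 and C3 have the same parity, so for the cis isomer the two substituents are e,e in one chair and a,a in the other.
Chair I (carboxyl axial, fluoro axial): E = 1.54 kcal/mol; chair II (carboxyl equatorial, fluoro equatorial): E = 0.00 kcal/mol.
ΔG = 1.54 kcal/mol between the two chairs.
K = exp(ΔG/RT) with R = 1.987×10⁻³ kcal mol⁻¹ K⁻¹ and T = 195 K gives K ≈ 53.2.

K ≈ 53.2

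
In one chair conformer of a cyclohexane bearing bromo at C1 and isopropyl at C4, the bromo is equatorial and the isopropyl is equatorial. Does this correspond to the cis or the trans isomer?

trans

C1 and C4 have opposite parity, so their axial bonds point in opposite directions.
With opposite-parity carbons, two substituents on the same face are one axial and one equatorial; opposite faces give both axial or both equatorial.
Here the groups are equatorial/equatorial → opposite face → trans.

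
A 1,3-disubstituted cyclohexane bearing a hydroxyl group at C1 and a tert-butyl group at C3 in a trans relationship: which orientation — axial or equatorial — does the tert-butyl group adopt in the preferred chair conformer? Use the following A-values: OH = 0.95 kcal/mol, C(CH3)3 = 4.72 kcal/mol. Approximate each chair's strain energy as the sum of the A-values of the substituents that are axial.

C1 and C3 have the same parity, so for the trans isomer the two substituents are one axial and one equatorial in each chair.
Chair I (hydroxyl axial, tert-butyl equatorial): E = 0.95 kcal/mol.
Chair II (hydroxyl equatorial, tert-butyl axial): E = 4.72 kcal/mol.
Chair I is the more stable (lower-energy) conformer, and in that chair the tert-butyl group is equatorial.

equatorial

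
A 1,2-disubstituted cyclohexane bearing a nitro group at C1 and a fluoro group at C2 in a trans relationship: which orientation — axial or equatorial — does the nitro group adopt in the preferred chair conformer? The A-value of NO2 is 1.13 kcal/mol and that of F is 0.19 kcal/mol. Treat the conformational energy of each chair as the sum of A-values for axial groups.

C1 and C2 have opposite parity, so for the trans isomer the two substituents are e,e in one chair and a,a in the other.
Chair I (nitro axial, fluoro axial): E = 1.32 kcal/mol.
Chair II (nitro equatorial, fluoro equatorial): E = 0.00 kcal/mol.
Chair II is the more stable (lower-energy) conformer, and in that chair the nitro group is equatorial.

equatorial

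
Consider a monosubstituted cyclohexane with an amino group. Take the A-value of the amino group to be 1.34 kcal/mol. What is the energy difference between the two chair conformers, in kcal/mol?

A monosubstituted cyclohexane has one chair with the amino group axial (E = A = 1.34 kcal/mol) and one with it equatorial (E = 0).
ΔE = 1.34 − 0 = 1.34 kcal/mol.

1.34 kcal/mol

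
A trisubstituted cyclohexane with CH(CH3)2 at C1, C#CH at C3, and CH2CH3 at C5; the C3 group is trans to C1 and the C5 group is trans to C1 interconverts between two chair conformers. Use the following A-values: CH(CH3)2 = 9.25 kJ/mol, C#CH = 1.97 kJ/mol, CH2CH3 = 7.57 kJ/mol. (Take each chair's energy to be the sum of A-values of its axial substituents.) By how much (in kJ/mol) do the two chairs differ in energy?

Chair I (isopropyl axial, ethynyl equatorial, ethyl equatorial): E = 9.25 kJ/mol.
Chair II (isopropyl equatorial, ethynyl axial, ethyl axial): E = 9.54 kJ/mol.
ΔE = 9.54 − 9.25 = 0.29 kJ/mol; chair I is more stable.

0.29 kJ/mol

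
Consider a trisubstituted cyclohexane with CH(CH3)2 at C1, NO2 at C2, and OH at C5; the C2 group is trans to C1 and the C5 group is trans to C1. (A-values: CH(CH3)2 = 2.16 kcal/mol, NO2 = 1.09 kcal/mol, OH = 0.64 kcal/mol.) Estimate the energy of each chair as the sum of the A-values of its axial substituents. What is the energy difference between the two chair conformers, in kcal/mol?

2.61 kcal/mol

Chair I (isopropyl axial, nitro axial, hydroxyl equatorial): E = 3.25 kcal/mol.
Chair II (isopropyl equatorial, nitro equatorial, hydroxyl axial): E = 0.64 kcal/mol.
ΔE = 3.25 − 0.64 = 2.61 kcal/mol; chair II is more stable.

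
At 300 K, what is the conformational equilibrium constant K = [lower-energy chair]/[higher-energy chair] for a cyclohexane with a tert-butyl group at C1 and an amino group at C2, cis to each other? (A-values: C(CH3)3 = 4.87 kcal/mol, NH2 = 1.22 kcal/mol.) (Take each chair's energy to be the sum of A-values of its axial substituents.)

K ≈ 456

C1 and C2 have opposite parity, so for the cis isomer the two substituents are one axial and one equatorial in each chair.
Chair I (tert-butyl axial, amino equatorial): E = 4.87 kcal/mol; chair II (tert-butyl equatorial, amino axial): E = 1.22 kcal/mol.
ΔG = 3.65 kcal/mol between the two chairs.
K = exp(ΔG/RT) with R = 1.987×10⁻³ kcal mol⁻¹ K⁻¹ and T = 300 K gives K ≈ 456.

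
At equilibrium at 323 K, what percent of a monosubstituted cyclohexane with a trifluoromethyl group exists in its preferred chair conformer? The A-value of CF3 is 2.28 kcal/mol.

One chair has the trifluoromethyl group axial (E = 2.28 kcal/mol) and the other has it equatorial (E = 0).
ΔG = 2.28 kcal/mol between the two chairs.
K = exp(ΔG/RT) with R = 1.987×10⁻³ kcal mol⁻¹ K⁻¹ and T = 323 K gives K ≈ 34.9.
Fraction in the lower-energy chair = K/(K+1) = 97.2%.

97.2%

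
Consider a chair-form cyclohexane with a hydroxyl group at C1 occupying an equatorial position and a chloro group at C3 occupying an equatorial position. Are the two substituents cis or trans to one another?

C1 and C3 have the same parity, so their axial bonds point in the same direction.
With same-parity carbons, two substituents on the same face are both axial or both equatorial; opposite faces give one of each.
Here the groups are equatorial/equatorial → same face → cis.

cis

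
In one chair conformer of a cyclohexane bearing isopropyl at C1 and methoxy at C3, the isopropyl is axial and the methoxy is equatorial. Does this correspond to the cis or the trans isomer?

trans

C1 and C3 have the same parity, so their axial bonds point in the same direction.
With same-parity carbons, two substituents on the same face are both axial or both equatorial; opposite faces give one of each.
Here the groups are axial/equatorial → opposite face → trans.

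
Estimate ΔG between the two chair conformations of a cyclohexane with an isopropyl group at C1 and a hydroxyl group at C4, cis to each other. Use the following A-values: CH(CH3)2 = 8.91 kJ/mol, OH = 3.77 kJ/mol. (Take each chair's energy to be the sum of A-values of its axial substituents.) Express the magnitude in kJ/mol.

5.14 kJ/mol

C1 and C4 have opposite parity, so for the cis isomer the two substituents are one axial and one equatorial in each chair.
Chair I (isopropyl axial, hydroxyl equatorial): E = 8.91 kJ/mol.
Chair II (isopropyl equatorial, hydroxyl axial): E = 3.77 kJ/mol.
ΔE = 8.91 − 3.77 = 5.14 kJ/mol; chair II is more stable.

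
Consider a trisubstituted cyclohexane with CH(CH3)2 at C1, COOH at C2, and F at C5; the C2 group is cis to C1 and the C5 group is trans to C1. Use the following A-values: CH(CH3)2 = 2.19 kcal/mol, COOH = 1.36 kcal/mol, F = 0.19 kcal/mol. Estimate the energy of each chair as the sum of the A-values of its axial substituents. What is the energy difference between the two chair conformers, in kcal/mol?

Chair I (isopropyl axial, carboxyl equatorial, fluoro equatorial): E = 2.19 kcal/mol.
Chair II (isopropyl equatorial, carboxyl axial, fluoro axial): E = 1.55 kcal/mol.
ΔE = 2.19 − 1.55 = 0.64 kcal/mol; chair II is more stable.

0.64 kcal/mol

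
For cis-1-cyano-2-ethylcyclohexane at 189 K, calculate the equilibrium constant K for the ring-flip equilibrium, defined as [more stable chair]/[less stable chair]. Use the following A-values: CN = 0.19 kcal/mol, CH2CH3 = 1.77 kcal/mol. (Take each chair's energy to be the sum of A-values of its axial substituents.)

C1 and C2 have opposite parity, so for the cis isomer the two substituents are one axial and one equatorial in each chair.
Chair I (cyano axial, ethyl equatorial): E = 0.19 kcal/mol; chair II (cyano equatorial, ethyl axial): E = 1.77 kcal/mol.
ΔG = 1.58 kcal/mol between the two chairs.
K = exp(ΔG/RT) with R = 1.987×10⁻³ kcal mol⁻¹ K⁻¹ and T = 189 K gives K ≈ 67.2.

K ≈ 67.2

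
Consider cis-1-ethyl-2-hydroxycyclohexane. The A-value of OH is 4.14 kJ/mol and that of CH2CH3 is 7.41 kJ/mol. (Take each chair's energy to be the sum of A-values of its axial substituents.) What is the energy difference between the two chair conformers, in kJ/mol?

3.27 kJ/mol

C1 and C2 have opposite parity, so for the cis isomer the two substituents are one axial and one equatorial in each chair.
Chair I (hydroxyl axial, ethyl equatorial): E = 4.14 kJ/mol.
Chair II (hydroxyl equatorial, ethyl axial): E = 7.41 kJ/mol.
ΔE = 7.41 − 4.14 = 3.27 kJ/mol; chair I is more stable.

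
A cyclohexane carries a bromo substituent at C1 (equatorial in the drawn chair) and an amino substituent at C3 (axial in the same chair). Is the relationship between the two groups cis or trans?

C1 and C3 have the same parity, so their axial bonds point in the same direction.
With same-parity carbons, two substituents on the same face are both axial or both equatorial; opposite faces give one of each.
Here the groups are equatorial/axial → opposite face → trans.

trans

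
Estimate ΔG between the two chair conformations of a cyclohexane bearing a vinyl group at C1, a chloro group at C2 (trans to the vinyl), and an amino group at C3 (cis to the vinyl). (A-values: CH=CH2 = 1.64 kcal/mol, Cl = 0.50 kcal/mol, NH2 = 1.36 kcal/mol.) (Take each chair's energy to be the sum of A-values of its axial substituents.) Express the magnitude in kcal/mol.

Chair I (vinyl axial, chloro axial, amino axial): E = 3.50 kcal/mol.
Chair II (vinyl equatorial, chloro equatorial, amino equatorial): E = 0.00 kcal/mol.
ΔE = 3.50 − 0.00 = 3.50 kcal/mol; chair II is more stable.

3.50 kcal/mol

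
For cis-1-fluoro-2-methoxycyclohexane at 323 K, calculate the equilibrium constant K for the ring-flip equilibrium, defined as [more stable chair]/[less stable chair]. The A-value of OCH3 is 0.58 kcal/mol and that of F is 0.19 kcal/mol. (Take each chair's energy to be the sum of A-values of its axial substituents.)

C1 and C2 have opposite parity, so for the cis isomer the two substituents are one axial and one equatorial in each chair.
Chair I (methoxy axial, fluoro equatorial): E = 0.58 kcal/mol; chair II (methoxy equatorial, fluoro axial): E = 0.19 kcal/mol.
ΔG = 0.39 kcal/mol between the two chairs.
K = exp(ΔG/RT) with R = 1.987×10⁻³ kcal mol⁻¹ K⁻¹ and T = 323 K gives K ≈ 1.84.

K ≈ 1.84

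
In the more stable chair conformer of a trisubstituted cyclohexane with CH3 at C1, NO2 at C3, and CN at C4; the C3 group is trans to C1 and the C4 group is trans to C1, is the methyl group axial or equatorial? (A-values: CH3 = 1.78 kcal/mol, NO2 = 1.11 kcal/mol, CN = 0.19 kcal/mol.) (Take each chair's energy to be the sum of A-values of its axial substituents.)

Chair I (methyl axial, nitro equatorial, cyano axial): E = 1.97 kcal/mol.
Chair II (methyl equatorial, nitro axial, cyano equatorial): E = 1.11 kcal/mol.
Chair II is the more stable (lower-energy) conformer, and in that chair the methyl group is equatorial.

equatorial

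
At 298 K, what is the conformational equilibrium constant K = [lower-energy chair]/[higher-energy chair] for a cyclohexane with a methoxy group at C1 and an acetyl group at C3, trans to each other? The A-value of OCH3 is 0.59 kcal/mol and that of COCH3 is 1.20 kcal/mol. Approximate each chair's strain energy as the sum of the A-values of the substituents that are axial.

K ≈ 2.80

C1 and C3 have the same parity, so for the trans isomer the two substituents are one axial and one equatorial in each chair.
Chair I (methoxy axial, acetyl equatorial): E = 0.59 kcal/mol; chair II (methoxy equatorial, acetyl axial): E = 1.20 kcal/mol.
ΔG = 0.61 kcal/mol between the two chairs.
K = exp(ΔG/RT) with R = 1.987×10⁻³ kcal mol⁻¹ K⁻¹ and T = 298 K gives K ≈ 2.8.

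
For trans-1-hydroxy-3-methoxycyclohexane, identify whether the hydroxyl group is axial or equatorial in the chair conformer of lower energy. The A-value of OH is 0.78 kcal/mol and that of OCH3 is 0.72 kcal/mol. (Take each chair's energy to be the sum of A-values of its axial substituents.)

C1 and C3 have the same parity, so for the trans isomer the two substituents are one axial and one equatorial in each chair.
Chair I (hydroxyl axial, methoxy equatorial): E = 0.78 kcal/mol.
Chair II (hydroxyl equatorial, methoxy axial): E = 0.72 kcal/mol.
Chair II is the more stable (lower-energy) conformer, and in that chair the hydroxyl group is equatorial.

equatorial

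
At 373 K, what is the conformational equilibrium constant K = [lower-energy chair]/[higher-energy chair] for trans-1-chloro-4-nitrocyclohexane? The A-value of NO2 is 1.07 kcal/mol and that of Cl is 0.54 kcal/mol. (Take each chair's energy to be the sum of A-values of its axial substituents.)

K ≈ 8.78

C1 and C4 have opposite parity, so for the trans isomer the two substituents are e,e in one chair and a,a in the other.
Chair I (nitro axial, chloro axial): E = 1.61 kcal/mol; chair II (nitro equatorial, chloro equatorial): E = 0.00 kcal/mol.
ΔG = 1.61 kcal/mol between the two chairs.
K = exp(ΔG/RT) with R = 1.987×10⁻³ kcal mol⁻¹ K⁻¹ and T = 373 K gives K ≈ 8.78.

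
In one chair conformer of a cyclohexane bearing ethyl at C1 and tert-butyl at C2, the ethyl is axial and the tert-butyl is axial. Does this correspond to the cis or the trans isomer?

trans

C1 and C2 have opposite parity, so their axial bonds point in opposite directions.
With opposite-parity carbons, two substituents on the same face are one axial and one equatorial; opposite faces give both axial or both equatorial.
Here the groups are axial/axial → opposite face → trans.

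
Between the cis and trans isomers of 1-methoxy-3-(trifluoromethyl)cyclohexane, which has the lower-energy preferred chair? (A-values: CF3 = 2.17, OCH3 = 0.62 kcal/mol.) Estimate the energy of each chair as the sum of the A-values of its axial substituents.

cis

At 1,3 positions (parity same): cis → (e,e or a,a); trans → (a,e or e,a).
Best chair for cis: E = 0.00 kcal/mol; best chair for trans: E = 0.62 kcal/mol.
The cis isomer is lower by 0.62 kcal/mol.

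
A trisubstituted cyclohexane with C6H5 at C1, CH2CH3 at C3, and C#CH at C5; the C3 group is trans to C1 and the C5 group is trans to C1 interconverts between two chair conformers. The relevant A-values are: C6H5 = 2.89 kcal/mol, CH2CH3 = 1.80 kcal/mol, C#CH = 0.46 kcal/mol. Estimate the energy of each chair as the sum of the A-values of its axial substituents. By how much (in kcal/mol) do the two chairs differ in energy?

Chair I (phenyl axial, ethyl equatorial, ethynyl equatorial): E = 2.89 kcal/mol.
Chair II (phenyl equatorial, ethyl axial, ethynyl axial): E = 2.26 kcal/mol.
ΔE = 2.89 − 2.26 = 0.63 kcal/mol; chair II is more stable.

0.63 kcal/mol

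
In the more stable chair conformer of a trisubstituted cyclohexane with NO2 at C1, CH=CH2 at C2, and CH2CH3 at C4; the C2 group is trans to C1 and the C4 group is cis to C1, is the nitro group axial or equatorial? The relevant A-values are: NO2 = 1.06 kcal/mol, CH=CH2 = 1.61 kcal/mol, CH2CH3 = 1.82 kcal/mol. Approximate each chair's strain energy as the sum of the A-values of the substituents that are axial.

Chair I (nitro axial, vinyl axial, ethyl equatorial): E = 2.67 kcal/mol.
Chair II (nitro equatorial, vinyl equatorial, ethyl axial): E = 1.82 kcal/mol.
Chair II is the more stable (lower-energy) conformer, and in that chair the nitro group is equatorial.

equatorial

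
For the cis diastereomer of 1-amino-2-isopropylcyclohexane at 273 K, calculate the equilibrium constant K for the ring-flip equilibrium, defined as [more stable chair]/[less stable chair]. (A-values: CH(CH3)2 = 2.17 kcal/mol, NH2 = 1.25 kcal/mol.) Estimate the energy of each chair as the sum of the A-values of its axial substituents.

C1 and C2 have opposite parity, so for the cis isomer the two substituents are one axial and one equatorial in each chair.
Chair I (isopropyl axial, amino equatorial): E = 2.17 kcal/mol; chair II (isopropyl equatorial, amino axial): E = 1.25 kcal/mol.
ΔG = 0.92 kcal/mol between the two chairs.
K = exp(ΔG/RT) with R = 1.987×10⁻³ kcal mol⁻¹ K⁻¹ and T = 273 K gives K ≈ 5.45.

K ≈ 5.45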